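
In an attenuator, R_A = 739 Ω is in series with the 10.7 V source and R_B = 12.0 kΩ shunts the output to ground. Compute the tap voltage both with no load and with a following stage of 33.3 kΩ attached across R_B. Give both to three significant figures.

Open-circuit: V = 10.7 × 12000/(739 + 12000) = 10.1 V.
With the load, R_B becomes R_B‖R_L = 8821 Ω, so V = 10.7 × 8821/9560 = 9.87 V.

Unloaded: 10.1 V; loaded: 9.87 V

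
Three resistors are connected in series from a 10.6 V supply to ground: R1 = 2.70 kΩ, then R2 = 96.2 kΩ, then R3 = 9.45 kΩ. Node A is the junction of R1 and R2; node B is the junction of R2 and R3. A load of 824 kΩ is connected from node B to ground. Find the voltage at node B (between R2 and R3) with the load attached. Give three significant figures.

At node B, R3 is in parallel with the load: R3‖R_L = 9.343 kΩ.
Below node A the resistance is R2 + (R3‖R_L) = 105.5 kΩ, so V_A = 10.6 × 105.5/108.2 = 10.34 V.
Then V_B = V_A × (R3‖R_L)/(R2 + R3‖R_L) = 10.34 × 9.343/105.5 = 0.915 V.

V ≈ 0.915 V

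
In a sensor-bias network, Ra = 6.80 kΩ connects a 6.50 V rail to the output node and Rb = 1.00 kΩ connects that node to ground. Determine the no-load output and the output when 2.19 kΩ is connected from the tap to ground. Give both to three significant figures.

Unloaded: 0.833 V; loaded: 0.596 V

Open-circuit: V = 6.50 × 1.00/(6.80 + 1.00) = 0.833 V.
With the load, Rb becomes Rb‖R_L = 0.6865 kΩ, so V = 6.50 × 0.6865/7.487 = 0.596 V.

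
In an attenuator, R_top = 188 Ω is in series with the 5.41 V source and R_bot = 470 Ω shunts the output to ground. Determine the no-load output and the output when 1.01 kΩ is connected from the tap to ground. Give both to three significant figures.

Open-circuit: V = 5.41 × 470/(188 + 470) = 3.86 V.
With the load, R_bot becomes R_bot‖R_L = 320.7 Ω, so V = 5.41 × 320.7/508.7 = 3.41 V.

Unloaded: 3.86 V; loaded: 3.41 V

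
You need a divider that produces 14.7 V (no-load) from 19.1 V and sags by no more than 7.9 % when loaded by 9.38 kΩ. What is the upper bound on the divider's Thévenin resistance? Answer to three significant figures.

Loading drop = R_th/(R_th + R_L) ≤ 0.0790, so R_th ≤ R_L · ε/(1−ε) = 9.38 kΩ × 0.0790/0.9210 = 805 Ω.

R_th ≤ 805 Ω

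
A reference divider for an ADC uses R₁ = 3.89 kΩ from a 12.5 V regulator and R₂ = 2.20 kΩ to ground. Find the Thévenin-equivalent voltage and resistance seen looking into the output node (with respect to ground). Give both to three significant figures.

V_th is the open-circuit tap voltage: 12.5 × 2.20/(3.89 + 2.20) = 4.52 V.
With the supply zeroed, R₁ and R₂ appear in parallel from the tap: R_th = R₁‖R₂ = (3.89 × 2.20)/6.090 = 1.41 kΩ.

V_th = 4.52 V, R_th = 1.41 kΩ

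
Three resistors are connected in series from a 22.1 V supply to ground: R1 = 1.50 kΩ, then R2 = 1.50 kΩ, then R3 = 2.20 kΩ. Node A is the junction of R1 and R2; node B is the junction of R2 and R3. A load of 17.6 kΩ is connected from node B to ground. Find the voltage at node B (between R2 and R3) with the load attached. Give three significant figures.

At node B, R3 is in parallel with the load: R3‖R_L = 1.956 kΩ.
Below node A the resistance is R2 + (R3‖R_L) = 3.456 kΩ, so V_A = 22.1 × 3.456/4.956 = 15.41 V.
Then V_B = V_A × (R3‖R_L)/(R2 + R3‖R_L) = 15.41 × 1.956/3.456 = 8.72 V.

V ≈ 8.72 V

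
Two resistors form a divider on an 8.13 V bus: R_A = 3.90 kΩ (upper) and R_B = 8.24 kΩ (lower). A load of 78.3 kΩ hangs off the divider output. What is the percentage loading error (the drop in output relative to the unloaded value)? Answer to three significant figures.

The divider's output (Thévenin) resistance is R_A‖R_B = 2.647 kΩ.
Fractional drop under load = R_th/(R_th + R_L) = 2.647 / (2.647 + 78.3) = 0.03270.
So the output falls by 3.27 %.

3.27 %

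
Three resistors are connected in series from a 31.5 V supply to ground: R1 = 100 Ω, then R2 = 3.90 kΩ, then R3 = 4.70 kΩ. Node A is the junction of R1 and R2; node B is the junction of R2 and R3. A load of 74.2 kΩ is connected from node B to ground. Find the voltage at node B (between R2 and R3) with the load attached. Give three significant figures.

V ≈ 16.5 V

At node B, R3 is in parallel with the load: R3‖R_L = 4420 Ω.
Below node A the resistance is R2 + (R3‖R_L) = 8320 Ω, so V_A = 31.5 × 8320/8420 = 31.13 V.
Then V_B = V_A × (R3‖R_L)/(R2 + R3‖R_L) = 31.13 × 4420/8320 = 16.5 V.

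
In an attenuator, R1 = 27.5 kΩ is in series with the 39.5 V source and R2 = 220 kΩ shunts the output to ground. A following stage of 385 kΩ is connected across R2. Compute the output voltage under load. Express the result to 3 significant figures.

V_out ≈ 33.0 V

The load sits in parallel with R2: R2‖R_L = (220 × 385) / (220 + 385) = 140.0 kΩ.
V_out = 39.5 × 140.0 / (27.5 + 140.0) = 39.5 × 140.0/167.5 = 33.0 V.
(Unloaded it would have been 35.1 V.)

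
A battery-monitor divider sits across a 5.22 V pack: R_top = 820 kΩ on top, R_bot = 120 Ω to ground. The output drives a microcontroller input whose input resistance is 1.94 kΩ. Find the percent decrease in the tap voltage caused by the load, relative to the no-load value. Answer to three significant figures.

The divider's output (Thévenin) resistance is R_top‖R_bot = 120.0 Ω.
Fractional drop under load = R_th/(R_th + R_L) = 120.0 / (120.0 + 1940) = 0.05824.
So the output falls by 5.82 %.

5.82 %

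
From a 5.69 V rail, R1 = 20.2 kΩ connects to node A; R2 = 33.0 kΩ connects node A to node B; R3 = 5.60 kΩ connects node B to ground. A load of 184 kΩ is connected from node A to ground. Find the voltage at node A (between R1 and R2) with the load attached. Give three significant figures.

Below node A the series string R2+R3 = 38.60 kΩ sits in parallel with the 184 kΩ load: 31.91 kΩ.
V_A = 5.69 × 31.91/(20.2 + 31.91) = 3.48 V.

V ≈ 3.48 V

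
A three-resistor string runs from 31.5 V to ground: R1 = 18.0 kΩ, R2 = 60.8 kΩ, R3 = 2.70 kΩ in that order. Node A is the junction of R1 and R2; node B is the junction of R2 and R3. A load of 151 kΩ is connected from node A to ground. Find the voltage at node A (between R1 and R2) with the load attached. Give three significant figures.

V ≈ 22.5 V

Below node A the series string R2+R3 = 63.50 kΩ sits in parallel with the 151 kΩ load: 44.70 kΩ.
V_A = 31.5 × 44.70/(18.0 + 44.70) = 22.5 V.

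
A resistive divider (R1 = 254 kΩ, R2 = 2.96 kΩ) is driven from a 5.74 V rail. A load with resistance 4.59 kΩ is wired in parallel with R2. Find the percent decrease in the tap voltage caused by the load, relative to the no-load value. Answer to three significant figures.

Unloaded V = 5.74 × 2.96/257.0 = 0.06612 V.
Loaded: R2‖R_L = 1.800 kΩ, giving V = 5.74 × 1.800/255.8 = 0.04038 V.
Drop = (0.06612 − 0.04038) / 0.06612 = 38.9 %.

38.9 %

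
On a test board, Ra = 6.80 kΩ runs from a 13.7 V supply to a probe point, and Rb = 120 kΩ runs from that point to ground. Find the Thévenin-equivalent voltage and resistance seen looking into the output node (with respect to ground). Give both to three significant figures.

V_th is the open-circuit tap voltage: 13.7 × 120/(6.80 + 120) = 13.0 V.
With the supply zeroed, Ra and Rb appear in parallel from the tap: R_th = Ra‖Rb = (6.80 × 120)/126.8 = 6.44 kΩ.

V_th = 13.0 V, R_th = 6.44 kΩ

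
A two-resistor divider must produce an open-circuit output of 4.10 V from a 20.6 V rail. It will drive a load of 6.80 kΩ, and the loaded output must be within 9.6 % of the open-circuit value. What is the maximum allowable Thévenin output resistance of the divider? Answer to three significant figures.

R_th ≤ 722 Ω

Loading drop = R_th/(R_th + R_L) ≤ 0.0960, so R_th ≤ R_L · ε/(1−ε) = 6.80 kΩ × 0.0960/0.9040 = 722 Ω.
(Any R1, R2 with R2/(R1+R2) = 0.199 and R1‖R2 ≤ 722 Ω will meet the spec.)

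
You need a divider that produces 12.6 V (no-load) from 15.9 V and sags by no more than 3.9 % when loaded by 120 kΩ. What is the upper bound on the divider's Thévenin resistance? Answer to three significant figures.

R_th ≤ 4.87 kΩ

Loading drop = R_th/(R_th + R_L) ≤ 0.0390, so R_th ≤ R_L · ε/(1−ε) = 120 kΩ × 0.0390/0.9610 = 4.87 kΩ.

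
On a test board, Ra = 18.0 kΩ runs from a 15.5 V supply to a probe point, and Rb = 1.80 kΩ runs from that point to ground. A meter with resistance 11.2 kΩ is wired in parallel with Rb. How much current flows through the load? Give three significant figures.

Rb‖R_L = 1.551 kΩ; V_out = 15.5 × 1.551/19.55 = 1.229 V.
I_L = V_out / R_L = 1.229 / 11.2 kΩ = 0.110 mA.

I_L ≈ 0.110 mA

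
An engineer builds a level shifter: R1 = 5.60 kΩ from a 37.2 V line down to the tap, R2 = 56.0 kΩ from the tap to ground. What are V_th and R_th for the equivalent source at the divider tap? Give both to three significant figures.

V_th is the open-circuit tap voltage: 37.2 × 56.0/(5.60 + 56.0) = 33.8 V.
With the supply zeroed, R1 and R2 appear in parallel from the tap: R_th = R1‖R2 = (5.60 × 56.0)/61.60 = 5.09 kΩ.

V_th = 33.8 V, R_th = 5.09 kΩ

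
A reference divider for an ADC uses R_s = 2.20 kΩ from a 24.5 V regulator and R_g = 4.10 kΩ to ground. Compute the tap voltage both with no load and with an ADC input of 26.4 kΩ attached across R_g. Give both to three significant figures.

Unloaded: 15.9 V; loaded: 15.1 V

Open-circuit: V = 24.5 × 4.10/(2.20 + 4.10) = 15.9 V.
With the load, R_g becomes R_g‖R_L = 3.549 kΩ, so V = 24.5 × 3.549/5.749 = 15.1 V.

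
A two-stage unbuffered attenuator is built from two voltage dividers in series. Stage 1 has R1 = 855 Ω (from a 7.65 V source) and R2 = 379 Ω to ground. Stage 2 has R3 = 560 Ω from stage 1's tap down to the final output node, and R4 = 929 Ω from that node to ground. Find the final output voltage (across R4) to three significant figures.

Stage 2 presents R3+R4 = 1489 Ω as a load on stage 1's tap.
Stage 1's lower leg becomes R2‖(R3+R4) = 302.1 Ω, so V_mid = 7.65 × 302.1/1157 = 1.997 V.
Stage 2 is itself unloaded: V_out = V_mid × R4/(R3+R4) = 1.997 × 929/1489 = 1.25 V.

V_out ≈ 1.25 V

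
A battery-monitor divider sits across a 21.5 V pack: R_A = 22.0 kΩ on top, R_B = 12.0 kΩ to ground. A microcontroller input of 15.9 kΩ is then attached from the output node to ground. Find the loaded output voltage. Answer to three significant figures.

The load sits in parallel with R_B: R_B‖R_L = (12.0 × 15.9) / (12.0 + 15.9) = 6.839 kΩ.
V_out = 21.5 × 6.839 / (22.0 + 6.839) = 21.5 × 6.839/28.84 = 5.10 V.

V_out ≈ 5.10 V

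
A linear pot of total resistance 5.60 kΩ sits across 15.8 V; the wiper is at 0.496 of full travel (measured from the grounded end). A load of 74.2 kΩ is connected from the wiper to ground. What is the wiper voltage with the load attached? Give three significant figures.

V ≈ 7.69 V

The wiper splits the pot into (1−α)R = 2.822 kΩ above and αR = 2.778 kΩ below.
Lower section ‖ load = 2.677 kΩ.
V_wiper = 15.8 × 2.677/(2.822 + 2.677) = 7.69 V.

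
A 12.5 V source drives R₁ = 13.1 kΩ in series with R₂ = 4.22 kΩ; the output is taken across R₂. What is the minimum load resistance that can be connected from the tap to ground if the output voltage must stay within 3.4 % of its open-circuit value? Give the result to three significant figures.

Output resistance R_th = R₁‖R₂ = (13.1 × 4.22)/17.32 = 3.192 kΩ.
The fractional drop is R_th/(R_th + R_L); requiring this ≤ 0.0340 gives R_L ≥ R_th(1/0.0340 − 1) = 3.192 × 28.41 = 90.7 kΩ.

R_L(min) ≈ 90.7 kΩ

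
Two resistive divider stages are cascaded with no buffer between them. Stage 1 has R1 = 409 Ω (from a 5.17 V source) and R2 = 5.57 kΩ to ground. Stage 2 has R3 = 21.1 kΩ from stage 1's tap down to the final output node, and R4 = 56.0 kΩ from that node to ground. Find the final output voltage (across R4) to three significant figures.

V_out ≈ 3.48 V

Stage 2 presents R3+R4 = 77100 Ω as a load on stage 1's tap.
Stage 1's lower leg becomes R2‖(R3+R4) = 5195 Ω, so V_mid = 5.17 × 5195/5604 = 4.793 V.
Stage 2 is itself unloaded: V_out = V_mid × R4/(R3+R4) = 4.793 × 56000/77100 = 3.48 V.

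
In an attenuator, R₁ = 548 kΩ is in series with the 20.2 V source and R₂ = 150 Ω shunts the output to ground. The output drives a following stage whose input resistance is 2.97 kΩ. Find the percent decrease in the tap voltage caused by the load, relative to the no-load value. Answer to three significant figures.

4.81 %

The divider's output (Thévenin) resistance is R₁‖R₂ = 150.0 Ω.
Fractional drop under load = R_th/(R_th + R_L) = 150.0 / (150.0 + 2970) = 0.04806.
So the output falls by 4.81 %.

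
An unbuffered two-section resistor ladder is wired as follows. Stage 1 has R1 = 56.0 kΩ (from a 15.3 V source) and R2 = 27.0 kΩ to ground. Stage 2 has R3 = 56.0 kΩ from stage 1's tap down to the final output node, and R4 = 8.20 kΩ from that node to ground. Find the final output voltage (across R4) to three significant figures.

V_out ≈ 0.495 V

Stage 2 presents R3+R4 = 64.20 kΩ as a load on stage 1's tap.
Stage 1's lower leg becomes R2‖(R3+R4) = 19.01 kΩ, so V_mid = 15.3 × 19.01/75.01 = 3.877 V.
Stage 2 is itself unloaded: V_out = V_mid × R4/(R3+R4) = 3.877 × 8.20/64.20 = 0.495 V.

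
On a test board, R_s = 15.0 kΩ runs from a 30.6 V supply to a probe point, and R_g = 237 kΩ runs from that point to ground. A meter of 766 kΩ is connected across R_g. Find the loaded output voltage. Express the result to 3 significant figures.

The load sits in parallel with R_g: R_g‖R_L = (237 × 766) / (237 + 766) = 181.0 kΩ.
V_out = 30.6 × 181.0 / (15.0 + 181.0) = 30.6 × 181.0/196.0 = 28.3 V.
(Unloaded it would have been 28.8 V.)

V_out ≈ 28.3 V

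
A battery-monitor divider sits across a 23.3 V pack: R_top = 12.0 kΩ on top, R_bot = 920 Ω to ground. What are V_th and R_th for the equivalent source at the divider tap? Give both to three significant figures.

V_th = 1.66 V, R_th = 854 Ω

V_th is the open-circuit tap voltage: 23.3 × 920/(12000 + 920) = 1.66 V.
With the supply zeroed, R_top and R_bot appear in parallel from the tap: R_th = R_top‖R_bot = (12000 × 920)/12920 = 854 Ω.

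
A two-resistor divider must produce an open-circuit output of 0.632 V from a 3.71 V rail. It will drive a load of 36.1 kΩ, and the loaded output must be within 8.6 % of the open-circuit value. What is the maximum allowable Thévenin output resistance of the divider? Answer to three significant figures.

R_th ≤ 3.40 kΩ

Loading drop = R_th/(R_th + R_L) ≤ 0.0860, so R_th ≤ R_L · ε/(1−ε) = 36.1 kΩ × 0.0860/0.9140 = 3.40 kΩ.
(Any R1, R2 with R2/(R1+R2) = 0.170 and R1‖R2 ≤ 3.40 kΩ will meet the spec.)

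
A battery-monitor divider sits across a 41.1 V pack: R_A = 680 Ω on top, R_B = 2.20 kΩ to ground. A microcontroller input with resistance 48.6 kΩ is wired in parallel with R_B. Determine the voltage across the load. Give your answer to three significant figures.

The load sits in parallel with R_B: R_B‖R_L = (2200 × 48600) / (2200 + 48600) = 2105 Ω.
V_out = 41.1 × 2105 / (680 + 2105) = 41.1 × 2105/2785 = 31.1 V.

V_out ≈ 31.1 V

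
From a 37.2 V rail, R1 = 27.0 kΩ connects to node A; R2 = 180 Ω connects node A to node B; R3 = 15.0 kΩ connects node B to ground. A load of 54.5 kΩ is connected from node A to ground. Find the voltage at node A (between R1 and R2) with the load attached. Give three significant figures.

V ≈ 11.4 V

Below node A the series string R2+R3 = 15180 Ω sits in parallel with the 54500 Ω load: 11870 Ω.
V_A = 37.2 × 11870/(27000 + 11870) = 11.4 V.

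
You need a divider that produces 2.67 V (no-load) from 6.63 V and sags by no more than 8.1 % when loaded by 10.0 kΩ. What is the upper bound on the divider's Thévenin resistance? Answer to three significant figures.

Loading drop = R_th/(R_th + R_L) ≤ 0.0810, so R_th ≤ R_L · ε/(1−ε) = 10.0 kΩ × 0.0810/0.9190 = 881 Ω.
(Any R1, R2 with R2/(R1+R2) = 0.403 and R1‖R2 ≤ 881 Ω will meet the spec.)

R_th ≤ 881 Ω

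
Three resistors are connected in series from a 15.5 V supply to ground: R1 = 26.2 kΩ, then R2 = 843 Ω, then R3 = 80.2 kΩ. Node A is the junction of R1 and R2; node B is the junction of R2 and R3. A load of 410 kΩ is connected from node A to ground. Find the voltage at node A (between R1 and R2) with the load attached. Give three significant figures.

V ≈ 11.2 V

Below node A the series string R2+R3 = 81040 Ω sits in parallel with the 410000 Ω load: 67670 Ω.
V_A = 15.5 × 67670/(26200 + 67670) = 11.2 V.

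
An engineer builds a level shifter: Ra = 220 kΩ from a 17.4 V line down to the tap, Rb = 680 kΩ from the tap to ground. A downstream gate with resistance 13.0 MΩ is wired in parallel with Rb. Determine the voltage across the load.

V_out ≈ 13.0 V

The load sits in parallel with Rb: Rb‖R_L = (680 × 13000) / (680 + 13000) = 646.2 kΩ.
V_out = 17.4 × 646.2 / (220 + 646.2) = 17.4 × 646.2/866.2 = 13.0 V.
(Unloaded it would have been 13.1 V.)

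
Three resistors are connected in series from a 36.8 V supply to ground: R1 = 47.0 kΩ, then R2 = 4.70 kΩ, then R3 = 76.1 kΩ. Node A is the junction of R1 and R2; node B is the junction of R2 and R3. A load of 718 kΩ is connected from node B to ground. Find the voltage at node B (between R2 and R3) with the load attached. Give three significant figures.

V ≈ 21.0 V

At node B, R3 is in parallel with the load: R3‖R_L = 68.81 kΩ.
Below node A the resistance is R2 + (R3‖R_L) = 73.51 kΩ, so V_A = 36.8 × 73.51/120.5 = 22.45 V.
Then V_B = V_A × (R3‖R_L)/(R2 + R3‖R_L) = 22.45 × 68.81/73.51 = 21.0 V.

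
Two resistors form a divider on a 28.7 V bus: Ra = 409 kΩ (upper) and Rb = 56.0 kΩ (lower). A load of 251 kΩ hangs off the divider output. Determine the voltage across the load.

The load sits in parallel with Rb: Rb‖R_L = (56.0 × 251) / (56.0 + 251) = 45.79 kΩ.
V_out = 28.7 × 45.79 / (409 + 45.79) = 28.7 × 45.79/454.8 = 2.89 V.

V_out ≈ 2.89 V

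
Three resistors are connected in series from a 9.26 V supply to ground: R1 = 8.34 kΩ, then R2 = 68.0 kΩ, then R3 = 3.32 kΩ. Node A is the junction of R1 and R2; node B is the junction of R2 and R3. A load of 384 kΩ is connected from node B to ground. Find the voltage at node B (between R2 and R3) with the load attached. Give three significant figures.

V ≈ 0.383 V

At node B, R3 is in parallel with the load: R3‖R_L = 3.292 kΩ.
Below node A the resistance is R2 + (R3‖R_L) = 71.29 kΩ, so V_A = 9.26 × 71.29/79.63 = 8.290 V.
Then V_B = V_A × (R3‖R_L)/(R2 + R3‖R_L) = 8.290 × 3.292/71.29 = 0.383 V.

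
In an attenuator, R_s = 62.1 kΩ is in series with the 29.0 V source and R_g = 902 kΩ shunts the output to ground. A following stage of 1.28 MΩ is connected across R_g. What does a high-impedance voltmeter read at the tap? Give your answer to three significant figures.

V_out ≈ 26.0 V

The load sits in parallel with R_g: R_g‖R_L = (902 × 1280) / (902 + 1280) = 529.1 kΩ.
V_out = 29.0 × 529.1 / (62.1 + 529.1) = 29.0 × 529.1/591.2 = 26.0 V.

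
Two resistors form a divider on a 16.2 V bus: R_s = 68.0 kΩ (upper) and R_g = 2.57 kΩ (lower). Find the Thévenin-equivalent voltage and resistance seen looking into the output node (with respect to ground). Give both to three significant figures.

V_th is the open-circuit tap voltage: 16.2 × 2.57/(68.0 + 2.57) = 0.590 V.
With the supply zeroed, R_s and R_g appear in parallel from the tap: R_th = R_s‖R_g = (68.0 × 2.57)/70.57 = 2.48 kΩ.

V_th = 0.590 V, R_th = 2.48 kΩ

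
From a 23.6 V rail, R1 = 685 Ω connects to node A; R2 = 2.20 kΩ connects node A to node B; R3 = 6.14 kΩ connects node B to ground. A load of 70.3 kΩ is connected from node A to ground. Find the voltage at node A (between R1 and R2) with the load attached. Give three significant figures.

Below node A the series string R2+R3 = 8340 Ω sits in parallel with the 70300 Ω load: 7456 Ω.
V_A = 23.6 × 7456/(685 + 7456) = 21.6 V.

V ≈ 21.6 V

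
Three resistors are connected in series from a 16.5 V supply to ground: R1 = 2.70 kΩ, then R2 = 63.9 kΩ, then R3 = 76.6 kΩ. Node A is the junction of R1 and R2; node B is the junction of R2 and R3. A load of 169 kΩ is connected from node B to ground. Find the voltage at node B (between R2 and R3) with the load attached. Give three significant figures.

V ≈ 7.29 V

At node B, R3 is in parallel with the load: R3‖R_L = 52.71 kΩ.
Below node A the resistance is R2 + (R3‖R_L) = 116.6 kΩ, so V_A = 16.5 × 116.6/119.3 = 16.13 V.
Then V_B = V_A × (R3‖R_L)/(R2 + R3‖R_L) = 16.13 × 52.71/116.6 = 7.29 V.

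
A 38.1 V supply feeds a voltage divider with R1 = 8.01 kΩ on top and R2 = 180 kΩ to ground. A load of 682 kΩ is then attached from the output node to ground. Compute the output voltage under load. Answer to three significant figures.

V_out ≈ 36.1 V

The load sits in parallel with R2: R2‖R_L = (180 × 682) / (180 + 682) = 142.4 kΩ.
V_out = 38.1 × 142.4 / (8.01 + 142.4) = 38.1 × 142.4/150.4 = 36.1 V.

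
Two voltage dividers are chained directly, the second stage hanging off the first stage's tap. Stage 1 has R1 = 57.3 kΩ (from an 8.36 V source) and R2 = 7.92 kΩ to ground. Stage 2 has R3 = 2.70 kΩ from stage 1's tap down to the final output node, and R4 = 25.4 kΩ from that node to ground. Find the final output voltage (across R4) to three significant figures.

Stage 2 presents R3+R4 = 28.10 kΩ as a load on stage 1's tap.
Stage 1's lower leg becomes R2‖(R3+R4) = 6.179 kΩ, so V_mid = 8.36 × 6.179/63.48 = 0.8137 V.
Stage 2 is itself unloaded: V_out = V_mid × R4/(R3+R4) = 0.8137 × 25.4/28.10 = 0.736 V.

V_out ≈ 0.736 V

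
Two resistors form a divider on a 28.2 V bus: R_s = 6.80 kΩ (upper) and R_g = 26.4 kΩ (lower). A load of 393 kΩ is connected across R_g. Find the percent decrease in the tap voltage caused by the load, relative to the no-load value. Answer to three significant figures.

The divider's output (Thévenin) resistance is R_s‖R_g = 5.407 kΩ.
Fractional drop under load = R_th/(R_th + R_L) = 5.407 / (5.407 + 393) = 0.01357.
So the output falls by 1.36 %.

1.36 %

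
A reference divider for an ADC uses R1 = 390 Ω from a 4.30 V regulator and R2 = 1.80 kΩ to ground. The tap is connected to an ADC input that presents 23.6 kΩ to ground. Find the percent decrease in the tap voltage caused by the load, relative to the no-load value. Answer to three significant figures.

The divider's output (Thévenin) resistance is R1‖R2 = 320.5 Ω.
Fractional drop under load = R_th/(R_th + R_L) = 320.5 / (320.5 + 23600) = 0.01340.
So the output falls by 1.34 %.

1.34 %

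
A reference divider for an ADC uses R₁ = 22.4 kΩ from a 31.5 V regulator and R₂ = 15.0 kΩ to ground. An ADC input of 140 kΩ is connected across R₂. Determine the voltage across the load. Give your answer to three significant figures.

V_out ≈ 11.9 V

The load sits in parallel with R₂: R₂‖R_L = (15.0 × 140) / (15.0 + 140) = 13.55 kΩ.
V_out = 31.5 × 13.55 / (22.4 + 13.55) = 31.5 × 13.55/35.95 = 11.9 V.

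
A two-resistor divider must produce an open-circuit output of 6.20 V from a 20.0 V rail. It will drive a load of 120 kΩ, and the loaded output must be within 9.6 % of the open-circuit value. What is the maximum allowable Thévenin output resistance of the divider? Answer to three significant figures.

Loading drop = R_th/(R_th + R_L) ≤ 0.0960, so R_th ≤ R_L · ε/(1−ε) = 120 kΩ × 0.0960/0.9040 = 12.7 kΩ.

R_th ≤ 12.7 kΩ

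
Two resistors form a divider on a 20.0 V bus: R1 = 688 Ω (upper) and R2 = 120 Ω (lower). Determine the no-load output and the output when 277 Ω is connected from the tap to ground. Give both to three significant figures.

Unloaded: 2.97 V; loaded: 2.17 V

Open-circuit: V = 20.0 × 120/(688 + 120) = 2.97 V.
With the load, R2 becomes R2‖R_L = 83.73 Ω, so V = 20.0 × 83.73/771.7 = 2.17 V.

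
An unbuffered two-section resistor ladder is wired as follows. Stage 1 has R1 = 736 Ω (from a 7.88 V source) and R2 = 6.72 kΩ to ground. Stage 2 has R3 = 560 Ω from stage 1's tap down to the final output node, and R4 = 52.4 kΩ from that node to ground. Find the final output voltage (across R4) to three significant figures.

V_out ≈ 6.94 V

Stage 2 presents R3+R4 = 52960 Ω as a load on stage 1's tap.
Stage 1's lower leg becomes R2‖(R3+R4) = 5963 Ω, so V_mid = 7.88 × 5963/6699 = 7.014 V.
Stage 2 is itself unloaded: V_out = V_mid × R4/(R3+R4) = 7.014 × 52400/52960 = 6.94 V.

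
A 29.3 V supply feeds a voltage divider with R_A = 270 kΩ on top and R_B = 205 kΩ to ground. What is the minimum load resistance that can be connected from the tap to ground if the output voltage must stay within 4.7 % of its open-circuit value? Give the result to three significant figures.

R_L(min) ≈ 2.36 MΩ

Output resistance R_th = R_A‖R_B = (270 × 205)/475.0 = 116.5 kΩ.
The fractional drop is R_th/(R_th + R_L); requiring this ≤ 0.0470 gives R_L ≥ R_th(1/0.0470 − 1) = 116.5 × 20.28 = 2.36 MΩ.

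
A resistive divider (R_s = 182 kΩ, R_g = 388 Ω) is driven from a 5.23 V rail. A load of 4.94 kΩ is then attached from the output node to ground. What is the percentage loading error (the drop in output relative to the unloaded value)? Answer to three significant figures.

The divider's output (Thévenin) resistance is R_s‖R_g = 387.2 Ω.
Fractional drop under load = R_th/(R_th + R_L) = 387.2 / (387.2 + 4940) = 0.07268.
So the output falls by 7.27 %.

7.27 %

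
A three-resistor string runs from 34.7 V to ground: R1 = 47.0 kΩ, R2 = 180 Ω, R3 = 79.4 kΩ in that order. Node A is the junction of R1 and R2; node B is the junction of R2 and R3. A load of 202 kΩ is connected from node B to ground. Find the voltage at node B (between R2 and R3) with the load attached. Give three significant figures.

V ≈ 19.0 V

At node B, R3 is in parallel with the load: R3‖R_L = 57000 Ω.
Below node A the resistance is R2 + (R3‖R_L) = 57180 Ω, so V_A = 34.7 × 57180/104200 = 19.04 V.
Then V_B = V_A × (R3‖R_L)/(R2 + R3‖R_L) = 19.04 × 57000/57180 = 19.0 V.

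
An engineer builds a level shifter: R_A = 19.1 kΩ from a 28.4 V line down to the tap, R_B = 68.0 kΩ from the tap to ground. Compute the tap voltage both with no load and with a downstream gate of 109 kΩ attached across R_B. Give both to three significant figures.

Open-circuit: V = 28.4 × 68.0/(19.1 + 68.0) = 22.2 V.
With the load, R_B becomes R_B‖R_L = 41.88 kΩ, so V = 28.4 × 41.88/60.98 = 19.5 V.

Unloaded: 22.2 V; loaded: 19.5 V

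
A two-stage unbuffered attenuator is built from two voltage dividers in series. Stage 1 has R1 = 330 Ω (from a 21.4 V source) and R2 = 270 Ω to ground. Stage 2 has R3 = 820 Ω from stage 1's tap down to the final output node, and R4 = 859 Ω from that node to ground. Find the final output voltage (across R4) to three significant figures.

Stage 2 presents R3+R4 = 1679 Ω as a load on stage 1's tap.
Stage 1's lower leg becomes R2‖(R3+R4) = 232.6 Ω, so V_mid = 21.4 × 232.6/562.6 = 8.847 V.
Stage 2 is itself unloaded: V_out = V_mid × R4/(R3+R4) = 8.847 × 859/1679 = 4.53 V.

V_out ≈ 4.53 V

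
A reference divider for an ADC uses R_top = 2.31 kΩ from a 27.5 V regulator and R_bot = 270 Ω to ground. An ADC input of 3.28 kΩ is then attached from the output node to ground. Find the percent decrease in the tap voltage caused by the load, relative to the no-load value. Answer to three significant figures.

The divider's output (Thévenin) resistance is R_top‖R_bot = 241.7 Ω.
Fractional drop under load = R_th/(R_th + R_L) = 241.7 / (241.7 + 3280) = 0.06864.
So the output falls by 6.86 %.

6.86 %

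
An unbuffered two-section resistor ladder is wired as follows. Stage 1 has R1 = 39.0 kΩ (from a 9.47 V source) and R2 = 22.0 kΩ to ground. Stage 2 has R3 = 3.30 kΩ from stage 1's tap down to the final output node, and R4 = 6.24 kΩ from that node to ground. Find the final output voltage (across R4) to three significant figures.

V_out ≈ 0.903 V

Stage 2 presents R3+R4 = 9.540 kΩ as a load on stage 1's tap.
Stage 1's lower leg becomes R2‖(R3+R4) = 6.654 kΩ, so V_mid = 9.47 × 6.654/45.65 = 1.380 V.
Stage 2 is itself unloaded: V_out = V_mid × R4/(R3+R4) = 1.380 × 6.24/9.540 = 0.903 V.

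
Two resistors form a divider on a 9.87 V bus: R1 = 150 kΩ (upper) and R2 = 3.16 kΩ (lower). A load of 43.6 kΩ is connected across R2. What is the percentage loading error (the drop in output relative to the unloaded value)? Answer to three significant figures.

6.63 %

The divider's output (Thévenin) resistance is R1‖R2 = 3.095 kΩ.
Fractional drop under load = R_th/(R_th + R_L) = 3.095 / (3.095 + 43.6) = 0.06628.
So the output falls by 6.63 %.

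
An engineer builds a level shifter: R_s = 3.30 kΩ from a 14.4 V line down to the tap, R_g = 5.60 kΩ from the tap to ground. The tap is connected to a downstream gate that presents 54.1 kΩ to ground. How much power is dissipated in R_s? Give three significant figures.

Total resistance from the source is R_s + (R_g‖R_L) = 8.375 kΩ, so I = 14.4/8.375 kΩ = 1.719 mA.
P = I²·R_s = (1.719 mA)² × 3.30 kΩ = 9.76 mW.

P ≈ 9.76 mW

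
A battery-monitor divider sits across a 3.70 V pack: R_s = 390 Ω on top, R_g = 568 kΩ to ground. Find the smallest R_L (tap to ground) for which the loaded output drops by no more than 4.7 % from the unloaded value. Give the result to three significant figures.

Output resistance R_th = R_s‖R_g = (390 × 568000)/568400 = 389.7 Ω.
The fractional drop is R_th/(R_th + R_L); requiring this ≤ 0.0470 gives R_L ≥ R_th(1/0.0470 − 1) = 389.7 × 20.28 = 7.90 kΩ.

R_L(min) ≈ 7.90 kΩ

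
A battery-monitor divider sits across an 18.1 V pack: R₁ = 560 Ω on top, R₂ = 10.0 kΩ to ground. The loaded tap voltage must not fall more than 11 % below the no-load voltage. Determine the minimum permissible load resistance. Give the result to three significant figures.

R_L(min) ≈ 4.29 kΩ

Output resistance R_th = R₁‖R₂ = (560 × 10000)/10560 = 530.3 Ω.
The fractional drop is R_th/(R_th + R_L); requiring this ≤ 0.110 gives R_L ≥ R_th(1/0.110 − 1) = 530.3 × 8.091 = 4.29 kΩ.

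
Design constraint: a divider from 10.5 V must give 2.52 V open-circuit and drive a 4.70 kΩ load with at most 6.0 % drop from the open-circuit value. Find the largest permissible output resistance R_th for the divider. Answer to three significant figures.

Loading drop = R_th/(R_th + R_L) ≤ 0.0600, so R_th ≤ R_L · ε/(1−ε) = 4.70 kΩ × 0.0600/0.9400 = 300 Ω.

R_th ≤ 300 Ω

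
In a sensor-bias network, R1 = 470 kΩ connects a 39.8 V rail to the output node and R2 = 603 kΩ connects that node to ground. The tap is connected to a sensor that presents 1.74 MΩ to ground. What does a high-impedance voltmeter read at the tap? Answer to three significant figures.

V_out ≈ 19.4 V

The load sits in parallel with R2: R2‖R_L = (603 × 1740) / (603 + 1740) = 447.8 kΩ.
V_out = 39.8 × 447.8 / (470 + 447.8) = 39.8 × 447.8/917.8 = 19.4 V.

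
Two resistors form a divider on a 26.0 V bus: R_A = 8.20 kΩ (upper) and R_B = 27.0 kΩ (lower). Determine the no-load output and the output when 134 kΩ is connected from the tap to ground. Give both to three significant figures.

Open-circuit: V = 26.0 × 27.0/(8.20 + 27.0) = 19.9 V.
With the load, R_B becomes R_B‖R_L = 22.47 kΩ, so V = 26.0 × 22.47/30.67 = 19.0 V.

Unloaded: 19.9 V; loaded: 19.0 V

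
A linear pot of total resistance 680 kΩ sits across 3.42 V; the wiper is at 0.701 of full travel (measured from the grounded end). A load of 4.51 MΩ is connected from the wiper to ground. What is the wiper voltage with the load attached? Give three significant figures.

The wiper splits the pot into (1−α)R = 203.3 kΩ above and αR = 476.7 kΩ below.
Lower section ‖ load = 431.1 kΩ.
V_wiper = 3.42 × 431.1/(203.3 + 431.1) = 2.32 V.

V ≈ 2.32 V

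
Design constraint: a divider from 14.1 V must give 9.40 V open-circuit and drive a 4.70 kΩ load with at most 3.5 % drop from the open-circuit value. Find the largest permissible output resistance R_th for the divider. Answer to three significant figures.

R_th ≤ 170 Ω

Loading drop = R_th/(R_th + R_L) ≤ 0.0350, so R_th ≤ R_L · ε/(1−ε) = 4.70 kΩ × 0.0350/0.9650 = 170 Ω.
(Any R1, R2 with R2/(R1+R2) = 0.667 and R1‖R2 ≤ 170 Ω will meet the spec.)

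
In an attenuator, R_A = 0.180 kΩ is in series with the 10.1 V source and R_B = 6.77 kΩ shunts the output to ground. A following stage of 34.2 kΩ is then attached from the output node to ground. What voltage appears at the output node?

The load sits in parallel with R_B: R_B‖R_L = (6770 × 34200) / (6770 + 34200) = 5651 Ω.
V_out = 10.1 × 5651 / (180 + 5651) = 10.1 × 5651/5831 = 9.79 V.
(Unloaded it would have been 9.84 V.)

V_out ≈ 9.79 V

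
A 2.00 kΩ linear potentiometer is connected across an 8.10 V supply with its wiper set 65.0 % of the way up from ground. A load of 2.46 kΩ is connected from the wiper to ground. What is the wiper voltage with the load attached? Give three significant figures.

The wiper splits the pot into (1−α)R = 700.0 Ω above and αR = 1300 Ω below.
Lower section ‖ load = 850.5 Ω.
V_wiper = 8.10 × 850.5/(700.0 + 850.5) = 4.44 V.

V ≈ 4.44 V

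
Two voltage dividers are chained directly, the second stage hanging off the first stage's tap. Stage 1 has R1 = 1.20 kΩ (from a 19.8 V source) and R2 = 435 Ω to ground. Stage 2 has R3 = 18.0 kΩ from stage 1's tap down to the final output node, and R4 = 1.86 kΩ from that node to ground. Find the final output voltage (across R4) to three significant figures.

V_out ≈ 0.486 V

Stage 2 presents R3+R4 = 19860 Ω as a load on stage 1's tap.
Stage 1's lower leg becomes R2‖(R3+R4) = 425.7 Ω, so V_mid = 19.8 × 425.7/1626 = 5.185 V.
Stage 2 is itself unloaded: V_out = V_mid × R4/(R3+R4) = 5.185 × 1860/19860 = 0.486 V.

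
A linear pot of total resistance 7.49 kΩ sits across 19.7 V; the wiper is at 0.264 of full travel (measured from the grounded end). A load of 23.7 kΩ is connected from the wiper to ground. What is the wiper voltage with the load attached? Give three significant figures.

The wiper splits the pot into (1−α)R = 5.513 kΩ above and αR = 1.977 kΩ below.
Lower section ‖ load = 1.825 kΩ.
V_wiper = 19.7 × 1.825/(5.513 + 1.825) = 4.90 V.

V ≈ 4.90 V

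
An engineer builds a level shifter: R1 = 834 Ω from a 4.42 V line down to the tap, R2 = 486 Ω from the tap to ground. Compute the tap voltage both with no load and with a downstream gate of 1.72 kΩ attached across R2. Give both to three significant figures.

Unloaded: 1.63 V; loaded: 1.38 V

Open-circuit: V = 4.42 × 486/(834 + 486) = 1.63 V.
With the load, R2 becomes R2‖R_L = 378.9 Ω, so V = 4.42 × 378.9/1213 = 1.38 V.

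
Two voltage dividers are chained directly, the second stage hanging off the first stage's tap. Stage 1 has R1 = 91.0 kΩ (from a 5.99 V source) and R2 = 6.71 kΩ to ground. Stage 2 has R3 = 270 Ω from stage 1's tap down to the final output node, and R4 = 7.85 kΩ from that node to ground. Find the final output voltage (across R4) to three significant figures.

Stage 2 presents R3+R4 = 8120 Ω as a load on stage 1's tap.
Stage 1's lower leg becomes R2‖(R3+R4) = 3674 Ω, so V_mid = 5.99 × 3674/94670 = 0.2325 V.
Stage 2 is itself unloaded: V_out = V_mid × R4/(R3+R4) = 0.2325 × 7850/8120 = 0.225 V.

V_out ≈ 0.225 V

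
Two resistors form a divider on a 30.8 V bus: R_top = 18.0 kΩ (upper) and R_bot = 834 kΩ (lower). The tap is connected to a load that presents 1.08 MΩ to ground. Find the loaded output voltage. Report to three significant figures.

The load sits in parallel with R_bot: R_bot‖R_L = (834 × 1080) / (834 + 1080) = 470.6 kΩ.
V_out = 30.8 × 470.6 / (18.0 + 470.6) = 30.8 × 470.6/488.6 = 29.7 V.

V_out ≈ 29.7 V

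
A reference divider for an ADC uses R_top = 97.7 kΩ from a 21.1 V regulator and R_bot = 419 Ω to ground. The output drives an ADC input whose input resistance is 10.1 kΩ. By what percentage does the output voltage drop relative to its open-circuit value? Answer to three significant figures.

The divider's output (Thévenin) resistance is R_top‖R_bot = 417.2 Ω.
Fractional drop under load = R_th/(R_th + R_L) = 417.2 / (417.2 + 10100) = 0.03967.
So the output falls by 3.97 %.

3.97 %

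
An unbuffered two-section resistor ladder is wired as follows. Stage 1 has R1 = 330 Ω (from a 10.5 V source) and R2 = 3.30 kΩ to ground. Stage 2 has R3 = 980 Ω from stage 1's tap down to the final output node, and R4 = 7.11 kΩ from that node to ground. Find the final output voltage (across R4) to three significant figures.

Stage 2 presents R3+R4 = 8090 Ω as a load on stage 1's tap.
Stage 1's lower leg becomes R2‖(R3+R4) = 2344 Ω, so V_mid = 10.5 × 2344/2674 = 9.204 V.
Stage 2 is itself unloaded: V_out = V_mid × R4/(R3+R4) = 9.204 × 7110/8090 = 8.09 V.

V_out ≈ 8.09 V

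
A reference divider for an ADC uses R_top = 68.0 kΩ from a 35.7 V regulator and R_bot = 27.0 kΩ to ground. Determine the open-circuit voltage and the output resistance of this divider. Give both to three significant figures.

V_th = 10.1 V, R_th = 19.3 kΩ

V_th is the open-circuit tap voltage: 35.7 × 27.0/(68.0 + 27.0) = 10.1 V.
With the supply zeroed, R_top and R_bot appear in parallel from the tap: R_th = R_top‖R_bot = (68.0 × 27.0)/95.00 = 19.3 kΩ.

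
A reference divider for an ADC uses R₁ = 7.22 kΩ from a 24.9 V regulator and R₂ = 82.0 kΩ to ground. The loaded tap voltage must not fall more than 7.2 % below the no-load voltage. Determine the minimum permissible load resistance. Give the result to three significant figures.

Output resistance R_th = R₁‖R₂ = (7.22 × 82.0)/89.22 = 6.636 kΩ.
The fractional drop is R_th/(R_th + R_L); requiring this ≤ 0.0720 gives R_L ≥ R_th(1/0.0720 − 1) = 6.636 × 12.89 = 85.5 kΩ.

R_L(min) ≈ 85.5 kΩ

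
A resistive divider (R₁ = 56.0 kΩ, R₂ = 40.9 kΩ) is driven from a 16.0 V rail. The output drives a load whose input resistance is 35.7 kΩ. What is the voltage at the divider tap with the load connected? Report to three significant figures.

V_out ≈ 4.06 V

The load sits in parallel with R₂: R₂‖R_L = (40.9 × 35.7) / (40.9 + 35.7) = 19.06 kΩ.
V_out = 16.0 × 19.06 / (56.0 + 19.06) = 16.0 × 19.06/75.06 = 4.06 V.
(Unloaded it would have been 6.75 V.)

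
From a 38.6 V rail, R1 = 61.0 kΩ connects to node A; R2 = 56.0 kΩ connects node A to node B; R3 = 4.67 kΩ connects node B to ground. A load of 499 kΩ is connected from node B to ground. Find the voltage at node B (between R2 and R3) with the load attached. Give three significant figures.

V ≈ 1.47 V

At node B, R3 is in parallel with the load: R3‖R_L = 4.627 kΩ.
Below node A the resistance is R2 + (R3‖R_L) = 60.63 kΩ, so V_A = 38.6 × 60.63/121.6 = 19.24 V.
Then V_B = V_A × (R3‖R_L)/(R2 + R3‖R_L) = 19.24 × 4.627/60.63 = 1.47 V.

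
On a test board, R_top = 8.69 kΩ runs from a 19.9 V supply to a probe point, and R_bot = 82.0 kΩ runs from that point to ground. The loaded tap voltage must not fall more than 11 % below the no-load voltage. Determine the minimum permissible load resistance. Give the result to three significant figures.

Output resistance R_th = R_top‖R_bot = (8.69 × 82.0)/90.69 = 7.857 kΩ.
The fractional drop is R_th/(R_th + R_L); requiring this ≤ 0.110 gives R_L ≥ R_th(1/0.110 − 1) = 7.857 × 8.091 = 63.6 kΩ.

R_L(min) ≈ 63.6 kΩ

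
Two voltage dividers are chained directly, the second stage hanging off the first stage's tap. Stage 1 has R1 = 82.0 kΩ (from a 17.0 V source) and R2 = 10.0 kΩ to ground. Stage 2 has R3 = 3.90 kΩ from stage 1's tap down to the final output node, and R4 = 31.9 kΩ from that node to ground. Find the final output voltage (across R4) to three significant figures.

Stage 2 presents R3+R4 = 35.80 kΩ as a load on stage 1's tap.
Stage 1's lower leg becomes R2‖(R3+R4) = 7.817 kΩ, so V_mid = 17.0 × 7.817/89.82 = 1.479 V.
Stage 2 is itself unloaded: V_out = V_mid × R4/(R3+R4) = 1.479 × 31.9/35.80 = 1.32 V.

V_out ≈ 1.32 V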